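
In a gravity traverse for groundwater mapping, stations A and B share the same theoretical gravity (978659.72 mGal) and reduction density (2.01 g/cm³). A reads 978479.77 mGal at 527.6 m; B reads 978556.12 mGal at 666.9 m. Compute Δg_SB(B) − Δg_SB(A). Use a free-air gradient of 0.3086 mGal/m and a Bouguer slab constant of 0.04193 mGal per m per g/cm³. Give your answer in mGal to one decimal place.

Δg_SB(A) = 978479.77 − 978659.72 + 0.3086×527.6 − 0.04193×2.01×527.6 = -61.60 mGal
Δg_SB(B) = 978556.12 − 978659.72 + 0.3086×666.9 − 0.04193×2.01×666.9 = 46.00 mGal
Difference = 46.00 − (-61.60) = 107.60 mGal

107.6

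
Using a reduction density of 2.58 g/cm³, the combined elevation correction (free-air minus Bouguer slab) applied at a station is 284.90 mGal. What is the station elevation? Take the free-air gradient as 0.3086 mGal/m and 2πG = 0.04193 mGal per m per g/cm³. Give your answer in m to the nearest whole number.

Combined gradient = 0.3086 − 0.04193 × 2.58 = 0.2004206 mGal/m
h = 284.90 / 0.2004206 = 1421.51 m

1422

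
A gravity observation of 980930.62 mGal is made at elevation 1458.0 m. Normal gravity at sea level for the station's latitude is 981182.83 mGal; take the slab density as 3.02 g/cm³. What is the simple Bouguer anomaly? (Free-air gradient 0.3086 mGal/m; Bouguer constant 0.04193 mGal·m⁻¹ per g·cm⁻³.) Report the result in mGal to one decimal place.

13.1

Free-air correction = 0.3086 × 1458.0 = 449.94 mGal
Free-air anomaly = 980930.62 − 981182.83 + (449.94) = 197.73 mGal
Bouguer slab correction = 0.04193 × 3.02 × 1458.0 = 184.62 mGal
Simple Bouguer anomaly = 197.73 − (184.62) = 13.11 mGal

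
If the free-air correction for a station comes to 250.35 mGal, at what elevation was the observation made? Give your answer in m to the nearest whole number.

h = 250.35 / 0.3086 = 811.24 m

811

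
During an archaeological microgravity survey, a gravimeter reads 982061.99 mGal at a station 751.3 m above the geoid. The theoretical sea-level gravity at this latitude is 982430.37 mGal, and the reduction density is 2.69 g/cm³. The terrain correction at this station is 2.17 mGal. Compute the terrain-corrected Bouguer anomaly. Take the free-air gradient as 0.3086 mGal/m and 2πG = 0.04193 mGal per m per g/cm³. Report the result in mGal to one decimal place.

Free-air correction = 0.3086 × 751.3 = 231.85 mGal
Free-air anomaly = 982061.99 − 982430.37 + (231.85) = -136.53 mGal
Bouguer slab correction = 0.04193 × 2.69 × 751.3 = 84.74 mGal
Simple Bouguer anomaly = -136.53 − (84.74) = -221.27 mGal
Complete Bouguer anomaly = -221.27 + 2.17 = -219.10 mGal

-219.1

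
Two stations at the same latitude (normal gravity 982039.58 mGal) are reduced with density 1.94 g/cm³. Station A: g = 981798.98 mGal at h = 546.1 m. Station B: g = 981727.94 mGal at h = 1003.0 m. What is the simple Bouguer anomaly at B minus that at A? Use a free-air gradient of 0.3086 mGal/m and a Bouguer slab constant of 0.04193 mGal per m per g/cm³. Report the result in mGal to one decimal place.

32.8

Δg_SB(A) = 981798.98 − 982039.58 + 0.3086×546.1 − 0.04193×1.94×546.1 = -116.50 mGal
Δg_SB(B) = 981727.94 − 982039.58 + 0.3086×1003.0 − 0.04193×1.94×1003.0 = -83.70 mGal
Difference = -83.70 − (-116.50) = 32.80 mGal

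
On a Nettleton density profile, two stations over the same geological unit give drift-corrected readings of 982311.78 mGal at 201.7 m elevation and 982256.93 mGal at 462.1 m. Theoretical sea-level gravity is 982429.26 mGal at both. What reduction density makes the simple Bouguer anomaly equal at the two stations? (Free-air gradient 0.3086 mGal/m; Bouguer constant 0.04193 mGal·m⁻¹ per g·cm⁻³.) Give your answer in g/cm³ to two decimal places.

Δg_obs = 982256.93 − 982311.78 = -54.85 mGal over Δh = 462.1 − 201.7 = 260.4 m
Equal Bouguer anomalies ⇒ Δg_obs + (0.3086 − 0.04193ρ)·Δh = 0
0.3086 − 0.04193ρ = −Δg_obs/Δh = 0.21064
ρ = (0.3086 − 0.21064) / 0.04193 = 2.34 g/cm³

2.34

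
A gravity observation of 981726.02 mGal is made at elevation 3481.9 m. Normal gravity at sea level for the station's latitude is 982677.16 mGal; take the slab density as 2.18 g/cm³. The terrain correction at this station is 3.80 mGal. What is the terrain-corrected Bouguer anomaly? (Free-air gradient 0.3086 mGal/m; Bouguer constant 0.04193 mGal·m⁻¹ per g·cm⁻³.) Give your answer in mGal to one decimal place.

-191.1

Free-air correction = 0.3086 × 3481.9 = 1074.51 mGal
Free-air anomaly = 981726.02 − 982677.16 + (1074.51) = 123.37 mGal
Bouguer slab correction = 0.04193 × 2.18 × 3481.9 = 318.27 mGal
Simple Bouguer anomaly = 123.37 − (318.27) = -194.90 mGal
Complete Bouguer anomaly = -194.90 + 3.80 = -191.10 mGal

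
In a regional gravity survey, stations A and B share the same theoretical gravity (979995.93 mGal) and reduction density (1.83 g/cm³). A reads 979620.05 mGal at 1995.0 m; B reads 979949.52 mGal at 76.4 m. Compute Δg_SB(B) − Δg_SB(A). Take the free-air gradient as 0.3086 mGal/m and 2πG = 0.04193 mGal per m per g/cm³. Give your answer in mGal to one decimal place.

Δg_SB(A) = 979620.05 − 979995.93 + 0.3086×1995.0 − 0.04193×1.83×1995.0 = 86.70 mGal
Δg_SB(B) = 979949.52 − 979995.93 + 0.3086×76.4 − 0.04193×1.83×76.4 = -28.70 mGal
Difference = -28.70 − (86.70) = -115.40 mGal

-115.4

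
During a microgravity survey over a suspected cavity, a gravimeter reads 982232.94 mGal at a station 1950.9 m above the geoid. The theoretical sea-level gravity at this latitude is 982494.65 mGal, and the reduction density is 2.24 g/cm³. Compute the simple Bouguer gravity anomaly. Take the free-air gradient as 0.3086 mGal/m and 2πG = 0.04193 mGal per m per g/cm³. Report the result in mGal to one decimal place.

Free-air correction = 0.3086 × 1950.9 = 602.05 mGal
Free-air anomaly = 982232.94 − 982494.65 + (602.05) = 340.34 mGal
Bouguer slab correction = 0.04193 × 2.24 × 1950.9 = 183.23 mGal
Simple Bouguer anomaly = 340.34 − (183.23) = 157.11 mGal

157.1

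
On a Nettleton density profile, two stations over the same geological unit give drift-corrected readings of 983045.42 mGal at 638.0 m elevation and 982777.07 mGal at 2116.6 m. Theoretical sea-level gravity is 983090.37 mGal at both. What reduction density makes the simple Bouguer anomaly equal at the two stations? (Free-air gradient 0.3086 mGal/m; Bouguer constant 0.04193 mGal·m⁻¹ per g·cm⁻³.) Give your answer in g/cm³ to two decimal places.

3.03

Δg_obs = 982777.07 − 983045.42 = -268.35 mGal over Δh = 2116.6 − 638.0 = 1478.6 m
Equal Bouguer anomalies ⇒ Δg_obs + (0.3086 − 0.04193ρ)·Δh = 0
0.3086 − 0.04193ρ = −Δg_obs/Δh = 0.18149
ρ = (0.3086 − 0.18149) / 0.04193 = 3.03 g/cm³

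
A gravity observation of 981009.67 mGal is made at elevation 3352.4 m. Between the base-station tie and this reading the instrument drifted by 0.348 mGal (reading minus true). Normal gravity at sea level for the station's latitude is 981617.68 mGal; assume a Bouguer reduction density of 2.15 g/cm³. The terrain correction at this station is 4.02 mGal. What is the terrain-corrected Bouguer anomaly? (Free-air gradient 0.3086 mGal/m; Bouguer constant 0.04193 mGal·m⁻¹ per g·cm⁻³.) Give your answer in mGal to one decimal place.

Drift-corrected reading = 981009.67 − (0.348) = 981009.322 mGal
Free-air correction = 0.3086 × 3352.4 = 1034.55 mGal
Free-air anomaly = 981009.322 − 981617.68 + (1034.55) = 426.192 mGal
Bouguer slab correction = 0.04193 × 2.15 × 3352.4 = 302.22 mGal
Simple Bouguer anomaly = 426.192 − (302.22) = 123.972 mGal
Complete Bouguer anomaly = 123.972 + 4.02 = 127.992 mGal

128.0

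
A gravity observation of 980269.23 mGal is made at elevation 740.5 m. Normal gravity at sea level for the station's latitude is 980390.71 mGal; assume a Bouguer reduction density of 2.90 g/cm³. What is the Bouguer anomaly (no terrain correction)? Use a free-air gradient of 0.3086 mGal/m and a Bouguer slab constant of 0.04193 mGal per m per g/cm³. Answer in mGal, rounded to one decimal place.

Free-air correction = 0.3086 × 740.5 = 228.52 mGal
Free-air anomaly = 980269.23 − 980390.71 + (228.52) = 107.04 mGal
Bouguer slab correction = 0.04193 × 2.90 × 740.5 = 90.04 mGal
Simple Bouguer anomaly = 107.04 − (90.04) = 17.00 mGal

17.0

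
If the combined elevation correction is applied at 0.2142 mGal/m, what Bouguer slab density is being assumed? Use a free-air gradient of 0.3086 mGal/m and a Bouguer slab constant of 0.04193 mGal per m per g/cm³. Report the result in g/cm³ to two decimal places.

2.25

0.2142 = 0.3086 − 0.04193 × ρ
ρ = (0.3086 − 0.2142) / 0.04193 = 2.25 g/cm³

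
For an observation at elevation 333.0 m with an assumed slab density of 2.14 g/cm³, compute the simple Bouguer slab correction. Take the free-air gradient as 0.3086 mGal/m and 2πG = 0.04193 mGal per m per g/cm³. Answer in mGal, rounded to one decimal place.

Bouguer slab correction = 0.04193 × 2.14 × 333.0 = 29.9 mGal

29.9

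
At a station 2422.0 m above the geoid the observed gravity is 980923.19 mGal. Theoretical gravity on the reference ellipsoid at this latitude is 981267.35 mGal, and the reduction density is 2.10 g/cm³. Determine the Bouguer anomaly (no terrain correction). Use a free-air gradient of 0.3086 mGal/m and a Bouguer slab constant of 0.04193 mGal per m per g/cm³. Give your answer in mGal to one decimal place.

190.0

Free-air correction = 0.3086 × 2422.0 = 747.43 mGal
Free-air anomaly = 980923.19 − 981267.35 + (747.43) = 403.27 mGal
Bouguer slab correction = 0.04193 × 2.10 × 2422.0 = 213.26 mGal
Simple Bouguer anomaly = 403.27 − (213.26) = 190.01 mGal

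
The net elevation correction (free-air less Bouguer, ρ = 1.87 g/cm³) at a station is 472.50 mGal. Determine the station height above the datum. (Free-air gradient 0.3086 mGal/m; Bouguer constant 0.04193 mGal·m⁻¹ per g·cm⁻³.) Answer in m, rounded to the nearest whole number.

2053

Combined gradient = 0.3086 − 0.04193 × 1.87 = 0.2301909 mGal/m
h = 472.50 / 0.2301909 = 2052.64 m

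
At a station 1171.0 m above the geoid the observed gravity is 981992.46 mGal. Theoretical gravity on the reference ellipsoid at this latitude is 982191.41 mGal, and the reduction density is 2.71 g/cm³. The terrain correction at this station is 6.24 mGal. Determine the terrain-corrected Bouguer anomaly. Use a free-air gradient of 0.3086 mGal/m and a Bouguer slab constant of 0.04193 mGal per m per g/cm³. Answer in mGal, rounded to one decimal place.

Free-air correction = 0.3086 × 1171.0 = 361.37 mGal
Free-air anomaly = 981992.46 − 982191.41 + (361.37) = 162.42 mGal
Bouguer slab correction = 0.04193 × 2.71 × 1171.0 = 133.06 mGal
Simple Bouguer anomaly = 162.42 − (133.06) = 29.36 mGal
Complete Bouguer anomaly = 29.36 + 6.24 = 35.60 mGal

35.6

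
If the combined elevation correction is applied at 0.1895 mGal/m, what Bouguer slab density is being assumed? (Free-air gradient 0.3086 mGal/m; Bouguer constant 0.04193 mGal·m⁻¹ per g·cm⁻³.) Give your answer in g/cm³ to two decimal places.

0.1895 = 0.3086 − 0.04193 × ρ
ρ = (0.3086 − 0.1895) / 0.04193 = 2.84 g/cm³

2.84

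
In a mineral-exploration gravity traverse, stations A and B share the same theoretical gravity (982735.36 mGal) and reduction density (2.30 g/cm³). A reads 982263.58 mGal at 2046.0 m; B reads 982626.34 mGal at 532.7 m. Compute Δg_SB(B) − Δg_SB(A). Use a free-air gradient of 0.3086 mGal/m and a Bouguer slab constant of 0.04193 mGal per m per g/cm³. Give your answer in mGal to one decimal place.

41.7

Δg_SB(A) = 982263.58 − 982735.36 + 0.3086×2046.0 − 0.04193×2.30×2046.0 = -37.70 mGal
Δg_SB(B) = 982626.34 − 982735.36 + 0.3086×532.7 − 0.04193×2.30×532.7 = 4.00 mGal
Difference = 4.00 − (-37.70) = 41.70 mGal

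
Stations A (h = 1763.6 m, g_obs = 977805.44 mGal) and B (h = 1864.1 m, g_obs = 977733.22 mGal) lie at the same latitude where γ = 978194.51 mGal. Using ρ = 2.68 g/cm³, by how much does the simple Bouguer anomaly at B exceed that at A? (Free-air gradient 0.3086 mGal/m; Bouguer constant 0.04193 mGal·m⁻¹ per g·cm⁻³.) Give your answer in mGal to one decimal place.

-52.5

Δg_SB(A) = 977805.44 − 978194.51 + 0.3086×1763.6 − 0.04193×2.68×1763.6 = -43.00 mGal
Δg_SB(B) = 977733.22 − 978194.51 + 0.3086×1864.1 − 0.04193×2.68×1864.1 = -95.50 mGal
Difference = -95.50 − (-43.00) = -52.50 mGal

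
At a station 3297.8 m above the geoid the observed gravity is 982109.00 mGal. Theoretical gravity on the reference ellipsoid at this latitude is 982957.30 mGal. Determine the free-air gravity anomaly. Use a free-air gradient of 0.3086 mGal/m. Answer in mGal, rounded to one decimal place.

Free-air correction = 0.3086 × 3297.8 = 1017.70 mGal
Free-air anomaly = 982109.00 − 982957.30 + (1017.70) = 169.40 mGal

169.4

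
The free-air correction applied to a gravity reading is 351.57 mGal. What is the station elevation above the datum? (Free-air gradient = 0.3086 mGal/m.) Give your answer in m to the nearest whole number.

h = 351.57 / 0.3086 = 1139.24 m

1139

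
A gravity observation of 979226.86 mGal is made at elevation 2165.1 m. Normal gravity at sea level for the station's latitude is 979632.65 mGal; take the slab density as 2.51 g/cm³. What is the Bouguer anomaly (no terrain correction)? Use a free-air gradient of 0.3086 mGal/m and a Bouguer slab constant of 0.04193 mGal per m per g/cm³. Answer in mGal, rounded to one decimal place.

34.5

Free-air correction = 0.3086 × 2165.1 = 668.15 mGal
Free-air anomaly = 979226.86 − 979632.65 + (668.15) = 262.36 mGal
Bouguer slab correction = 0.04193 × 2.51 × 2165.1 = 227.86 mGal
Simple Bouguer anomaly = 262.36 − (227.86) = 34.50 mGal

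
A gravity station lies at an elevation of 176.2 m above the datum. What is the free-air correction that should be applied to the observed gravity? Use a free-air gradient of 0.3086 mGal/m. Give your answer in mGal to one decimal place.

Free-air correction = 0.3086 × 176.2 = 54.4 mGal

54.4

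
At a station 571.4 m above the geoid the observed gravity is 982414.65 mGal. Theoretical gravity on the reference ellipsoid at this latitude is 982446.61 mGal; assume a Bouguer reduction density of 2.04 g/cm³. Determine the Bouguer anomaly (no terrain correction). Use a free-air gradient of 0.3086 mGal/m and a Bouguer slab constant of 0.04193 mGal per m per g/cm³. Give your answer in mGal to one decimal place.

Free-air correction = 0.3086 × 571.4 = 176.33 mGal
Free-air anomaly = 982414.65 − 982446.61 + (176.33) = 144.37 mGal
Bouguer slab correction = 0.04193 × 2.04 × 571.4 = 48.88 mGal
Simple Bouguer anomaly = 144.37 − (48.88) = 95.49 mGal

95.5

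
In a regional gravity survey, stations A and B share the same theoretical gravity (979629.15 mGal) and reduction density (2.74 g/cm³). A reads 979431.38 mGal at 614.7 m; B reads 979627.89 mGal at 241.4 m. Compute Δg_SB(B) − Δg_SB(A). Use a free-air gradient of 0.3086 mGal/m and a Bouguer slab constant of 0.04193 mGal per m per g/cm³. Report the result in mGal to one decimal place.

Δg_SB(A) = 979431.38 − 979629.15 + 0.3086×614.7 − 0.04193×2.74×614.7 = -78.70 mGal
Δg_SB(B) = 979627.89 − 979629.15 + 0.3086×241.4 − 0.04193×2.74×241.4 = 45.50 mGal
Difference = 45.50 − (-78.70) = 124.20 mGal

124.2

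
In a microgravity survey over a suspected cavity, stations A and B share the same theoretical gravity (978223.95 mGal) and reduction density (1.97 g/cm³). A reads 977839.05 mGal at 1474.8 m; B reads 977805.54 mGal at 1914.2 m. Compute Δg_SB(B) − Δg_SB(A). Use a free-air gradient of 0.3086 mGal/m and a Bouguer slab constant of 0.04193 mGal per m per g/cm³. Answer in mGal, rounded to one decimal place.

65.8

Δg_SB(A) = 977839.05 − 978223.95 + 0.3086×1474.8 − 0.04193×1.97×1474.8 = -51.60 mGal
Δg_SB(B) = 977805.54 − 978223.95 + 0.3086×1914.2 − 0.04193×1.97×1914.2 = 14.20 mGal
Difference = 14.20 − (-51.60) = 65.80 mGal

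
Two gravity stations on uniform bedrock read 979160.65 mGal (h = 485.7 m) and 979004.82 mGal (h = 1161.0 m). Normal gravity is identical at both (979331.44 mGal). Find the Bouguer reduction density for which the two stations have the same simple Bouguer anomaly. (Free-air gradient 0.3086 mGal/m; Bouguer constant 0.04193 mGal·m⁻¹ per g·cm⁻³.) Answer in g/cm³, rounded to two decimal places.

Δg_obs = 979004.82 − 979160.65 = -155.83 mGal over Δh = 1161.0 − 485.7 = 675.3 m
Equal Bouguer anomalies ⇒ Δg_obs + (0.3086 − 0.04193ρ)·Δh = 0
0.3086 − 0.04193ρ = −Δg_obs/Δh = 0.23076
ρ = (0.3086 − 0.23076) / 0.04193 = 1.86 g/cm³

1.86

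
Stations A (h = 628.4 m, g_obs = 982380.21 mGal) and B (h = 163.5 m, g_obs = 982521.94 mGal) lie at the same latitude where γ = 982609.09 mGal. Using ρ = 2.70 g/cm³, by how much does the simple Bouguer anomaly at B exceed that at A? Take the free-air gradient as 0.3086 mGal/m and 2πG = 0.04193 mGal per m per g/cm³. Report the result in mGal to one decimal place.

50.9

Δg_SB(A) = 982380.21 − 982609.09 + 0.3086×628.4 − 0.04193×2.70×628.4 = -106.10 mGal
Δg_SB(B) = 982521.94 − 982609.09 + 0.3086×163.5 − 0.04193×2.70×163.5 = -55.20 mGal
Difference = -55.20 − (-106.10) = 50.90 mGal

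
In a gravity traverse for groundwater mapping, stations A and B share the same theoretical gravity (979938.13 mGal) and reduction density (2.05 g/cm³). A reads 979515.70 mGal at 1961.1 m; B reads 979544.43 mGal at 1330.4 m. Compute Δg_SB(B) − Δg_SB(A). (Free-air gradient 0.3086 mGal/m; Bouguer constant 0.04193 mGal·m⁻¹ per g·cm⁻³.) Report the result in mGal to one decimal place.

Δg_SB(A) = 979515.70 − 979938.13 + 0.3086×1961.1 − 0.04193×2.05×1961.1 = 14.20 mGal
Δg_SB(B) = 979544.43 − 979938.13 + 0.3086×1330.4 − 0.04193×2.05×1330.4 = -97.50 mGal
Difference = -97.50 − (14.20) = -111.70 mGal

-111.7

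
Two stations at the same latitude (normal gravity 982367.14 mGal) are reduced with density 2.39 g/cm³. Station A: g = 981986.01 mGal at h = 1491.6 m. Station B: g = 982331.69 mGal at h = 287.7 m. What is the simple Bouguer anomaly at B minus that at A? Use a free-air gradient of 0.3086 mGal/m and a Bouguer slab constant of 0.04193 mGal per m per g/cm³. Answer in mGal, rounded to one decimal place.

94.8

Δg_SB(A) = 981986.01 − 982367.14 + 0.3086×1491.6 − 0.04193×2.39×1491.6 = -70.30 mGal
Δg_SB(B) = 982331.69 − 982367.14 + 0.3086×287.7 − 0.04193×2.39×287.7 = 24.50 mGal
Difference = 24.50 − (-70.30) = 94.80 mGal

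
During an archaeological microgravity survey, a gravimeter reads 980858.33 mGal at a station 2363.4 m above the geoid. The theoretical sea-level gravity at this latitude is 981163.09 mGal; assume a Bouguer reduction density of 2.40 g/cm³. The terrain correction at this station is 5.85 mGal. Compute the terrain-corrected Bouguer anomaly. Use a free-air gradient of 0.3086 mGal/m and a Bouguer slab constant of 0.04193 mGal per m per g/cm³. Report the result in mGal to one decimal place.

Free-air correction = 0.3086 × 2363.4 = 729.35 mGal
Free-air anomaly = 980858.33 − 981163.09 + (729.35) = 424.59 mGal
Bouguer slab correction = 0.04193 × 2.40 × 2363.4 = 237.83 mGal
Simple Bouguer anomaly = 424.59 − (237.83) = 186.76 mGal
Complete Bouguer anomaly = 186.76 + 5.85 = 192.61 mGal

192.6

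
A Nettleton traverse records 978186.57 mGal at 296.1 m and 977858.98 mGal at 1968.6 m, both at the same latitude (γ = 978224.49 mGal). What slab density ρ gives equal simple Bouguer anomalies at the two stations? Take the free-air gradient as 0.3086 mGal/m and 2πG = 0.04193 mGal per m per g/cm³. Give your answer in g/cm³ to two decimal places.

Δg_obs = 977858.98 − 978186.57 = -327.59 mGal over Δh = 1968.6 − 296.1 = 1672.5 m
Equal Bouguer anomalies ⇒ Δg_obs + (0.3086 − 0.04193ρ)·Δh = 0
0.3086 − 0.04193ρ = −Δg_obs/Δh = 0.19587
ρ = (0.3086 − 0.19587) / 0.04193 = 2.69 g/cm³

2.69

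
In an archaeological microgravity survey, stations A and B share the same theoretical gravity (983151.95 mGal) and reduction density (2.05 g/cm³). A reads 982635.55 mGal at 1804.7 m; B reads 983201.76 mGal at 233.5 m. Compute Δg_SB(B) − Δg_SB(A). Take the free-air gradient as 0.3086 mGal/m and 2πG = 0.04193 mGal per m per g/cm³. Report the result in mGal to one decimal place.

216.4

Δg_SB(A) = 982635.55 − 983151.95 + 0.3086×1804.7 − 0.04193×2.05×1804.7 = -114.60 mGal
Δg_SB(B) = 983201.76 − 983151.95 + 0.3086×233.5 − 0.04193×2.05×233.5 = 101.80 mGal
Difference = 101.80 − (-114.60) = 216.40 mGal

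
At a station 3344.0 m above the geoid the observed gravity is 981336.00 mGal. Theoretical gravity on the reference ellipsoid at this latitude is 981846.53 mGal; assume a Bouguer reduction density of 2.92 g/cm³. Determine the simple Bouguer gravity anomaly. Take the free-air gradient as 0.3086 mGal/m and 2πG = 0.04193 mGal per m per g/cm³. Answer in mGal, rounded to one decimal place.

112.0

Free-air correction = 0.3086 × 3344.0 = 1031.96 mGal
Free-air anomaly = 981336.00 − 981846.53 + (1031.96) = 521.43 mGal
Bouguer slab correction = 0.04193 × 2.92 × 3344.0 = 409.42 mGal
Simple Bouguer anomaly = 521.43 − (409.42) = 112.01 mGal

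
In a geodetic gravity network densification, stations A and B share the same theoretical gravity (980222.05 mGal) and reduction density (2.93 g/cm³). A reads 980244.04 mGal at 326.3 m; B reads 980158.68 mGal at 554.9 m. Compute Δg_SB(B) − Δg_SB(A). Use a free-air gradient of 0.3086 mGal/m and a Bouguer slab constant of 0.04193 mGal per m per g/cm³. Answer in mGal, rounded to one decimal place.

Δg_SB(A) = 980244.04 − 980222.05 + 0.3086×326.3 − 0.04193×2.93×326.3 = 82.60 mGal
Δg_SB(B) = 980158.68 − 980222.05 + 0.3086×554.9 − 0.04193×2.93×554.9 = 39.70 mGal
Difference = 39.70 − (82.60) = -42.90 mGal

-42.9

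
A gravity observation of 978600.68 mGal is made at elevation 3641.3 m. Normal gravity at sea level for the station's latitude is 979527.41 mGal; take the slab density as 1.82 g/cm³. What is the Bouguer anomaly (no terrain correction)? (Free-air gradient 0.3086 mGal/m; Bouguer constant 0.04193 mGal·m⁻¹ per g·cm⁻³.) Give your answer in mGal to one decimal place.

-80.9

Free-air correction = 0.3086 × 3641.3 = 1123.71 mGal
Free-air anomaly = 978600.68 − 979527.41 + (1123.71) = 196.98 mGal
Bouguer slab correction = 0.04193 × 1.82 × 3641.3 = 277.88 mGal
Simple Bouguer anomaly = 196.98 − (277.88) = -80.90 mGal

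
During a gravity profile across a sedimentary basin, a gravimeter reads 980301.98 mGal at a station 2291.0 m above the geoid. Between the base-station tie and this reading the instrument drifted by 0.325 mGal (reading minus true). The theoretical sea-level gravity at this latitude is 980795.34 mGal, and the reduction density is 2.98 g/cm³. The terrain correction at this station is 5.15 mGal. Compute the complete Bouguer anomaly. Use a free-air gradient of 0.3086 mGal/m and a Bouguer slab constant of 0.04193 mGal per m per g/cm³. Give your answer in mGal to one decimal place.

-67.8

Drift-corrected reading = 980301.98 − (0.325) = 980301.655 mGal
Free-air correction = 0.3086 × 2291.0 = 707.00 mGal
Free-air anomaly = 980301.655 − 980795.34 + (707.00) = 213.315 mGal
Bouguer slab correction = 0.04193 × 2.98 × 2291.0 = 286.26 mGal
Simple Bouguer anomaly = 213.315 − (286.26) = -72.945 mGal
Complete Bouguer anomaly = -72.945 + 5.15 = -67.795 mGal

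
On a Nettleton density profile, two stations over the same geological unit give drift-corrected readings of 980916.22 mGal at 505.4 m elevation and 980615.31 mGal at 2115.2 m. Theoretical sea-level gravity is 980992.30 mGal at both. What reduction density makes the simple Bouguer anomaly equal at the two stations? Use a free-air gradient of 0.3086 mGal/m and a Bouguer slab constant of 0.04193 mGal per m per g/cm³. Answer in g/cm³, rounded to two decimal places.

2.90

Δg_obs = 980615.31 − 980916.22 = -300.91 mGal over Δh = 2115.2 − 505.4 = 1609.8 m
Equal Bouguer anomalies ⇒ Δg_obs + (0.3086 − 0.04193ρ)·Δh = 0
0.3086 − 0.04193ρ = −Δg_obs/Δh = 0.18692
ρ = (0.3086 − 0.18692) / 0.04193 = 2.90 g/cm³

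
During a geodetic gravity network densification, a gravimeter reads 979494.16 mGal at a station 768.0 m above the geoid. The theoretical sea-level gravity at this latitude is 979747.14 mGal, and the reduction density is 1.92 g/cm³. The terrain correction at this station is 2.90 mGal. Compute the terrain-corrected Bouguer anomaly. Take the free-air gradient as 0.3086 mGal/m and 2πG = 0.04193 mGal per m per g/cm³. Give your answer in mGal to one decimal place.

-74.9

Free-air correction = 0.3086 × 768.0 = 237.00 mGal
Free-air anomaly = 979494.16 − 979747.14 + (237.00) = -15.98 mGal
Bouguer slab correction = 0.04193 × 1.92 × 768.0 = 61.83 mGal
Simple Bouguer anomaly = -15.98 − (61.83) = -77.81 mGal
Complete Bouguer anomaly = -77.81 + 2.90 = -74.91 mGal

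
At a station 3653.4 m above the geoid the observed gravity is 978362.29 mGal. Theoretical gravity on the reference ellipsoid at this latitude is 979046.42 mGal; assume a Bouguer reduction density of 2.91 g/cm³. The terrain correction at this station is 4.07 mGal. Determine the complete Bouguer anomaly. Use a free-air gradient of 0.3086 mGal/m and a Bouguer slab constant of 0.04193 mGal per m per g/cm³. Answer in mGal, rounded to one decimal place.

1.6

Free-air correction = 0.3086 × 3653.4 = 1127.44 mGal
Free-air anomaly = 978362.29 − 979046.42 + (1127.44) = 443.31 mGal
Bouguer slab correction = 0.04193 × 2.91 × 3653.4 = 445.77 mGal
Simple Bouguer anomaly = 443.31 − (445.77) = -2.46 mGal
Complete Bouguer anomaly = -2.46 + 4.07 = 1.61 mGal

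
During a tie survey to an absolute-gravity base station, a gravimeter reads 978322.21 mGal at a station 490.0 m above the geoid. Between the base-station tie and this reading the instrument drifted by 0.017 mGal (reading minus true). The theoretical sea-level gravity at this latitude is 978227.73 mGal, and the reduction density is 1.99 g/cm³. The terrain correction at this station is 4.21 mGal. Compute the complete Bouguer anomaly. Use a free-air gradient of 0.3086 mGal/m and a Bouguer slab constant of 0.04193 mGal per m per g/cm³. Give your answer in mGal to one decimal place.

209.0

Drift-corrected reading = 978322.21 − (0.017) = 978322.193 mGal
Free-air correction = 0.3086 × 490.0 = 151.21 mGal
Free-air anomaly = 978322.193 − 978227.73 + (151.21) = 245.673 mGal
Bouguer slab correction = 0.04193 × 1.99 × 490.0 = 40.89 mGal
Simple Bouguer anomaly = 245.673 − (40.89) = 204.783 mGal
Complete Bouguer anomaly = 204.783 + 4.21 = 208.993 mGal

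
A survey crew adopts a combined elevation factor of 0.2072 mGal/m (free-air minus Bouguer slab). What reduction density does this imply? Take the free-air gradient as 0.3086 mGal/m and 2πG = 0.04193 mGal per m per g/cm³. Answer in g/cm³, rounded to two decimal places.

0.2072 = 0.3086 − 0.04193 × ρ
ρ = (0.3086 − 0.2072) / 0.04193 = 2.42 g/cm³

2.42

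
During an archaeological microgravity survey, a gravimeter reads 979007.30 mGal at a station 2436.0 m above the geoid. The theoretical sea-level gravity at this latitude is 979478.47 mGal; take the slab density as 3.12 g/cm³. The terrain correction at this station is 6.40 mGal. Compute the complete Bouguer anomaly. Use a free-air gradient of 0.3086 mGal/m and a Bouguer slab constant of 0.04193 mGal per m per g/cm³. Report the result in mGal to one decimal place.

-31.7

Free-air correction = 0.3086 × 2436.0 = 751.75 mGal
Free-air anomaly = 979007.30 − 979478.47 + (751.75) = 280.58 mGal
Bouguer slab correction = 0.04193 × 3.12 × 2436.0 = 318.68 mGal
Simple Bouguer anomaly = 280.58 − (318.68) = -38.10 mGal
Complete Bouguer anomaly = -38.10 + 6.40 = -31.70 mGal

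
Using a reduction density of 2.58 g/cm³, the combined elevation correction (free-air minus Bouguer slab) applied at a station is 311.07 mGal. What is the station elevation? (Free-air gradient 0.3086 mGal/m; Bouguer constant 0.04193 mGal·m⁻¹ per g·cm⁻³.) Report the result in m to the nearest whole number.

Combined gradient = 0.3086 − 0.04193 × 2.58 = 0.2004206 mGal/m
h = 311.07 / 0.2004206 = 1552.09 m

1552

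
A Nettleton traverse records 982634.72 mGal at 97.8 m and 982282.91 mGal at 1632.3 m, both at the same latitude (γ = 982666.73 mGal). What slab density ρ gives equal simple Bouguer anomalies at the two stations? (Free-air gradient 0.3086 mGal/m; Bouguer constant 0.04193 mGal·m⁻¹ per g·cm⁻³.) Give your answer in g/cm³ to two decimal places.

1.89

Δg_obs = 982282.91 − 982634.72 = -351.81 mGal over Δh = 1632.3 − 97.8 = 1534.5 m
Equal Bouguer anomalies ⇒ Δg_obs + (0.3086 − 0.04193ρ)·Δh = 0
0.3086 − 0.04193ρ = −Δg_obs/Δh = 0.22927
ρ = (0.3086 − 0.22927) / 0.04193 = 1.89 g/cm³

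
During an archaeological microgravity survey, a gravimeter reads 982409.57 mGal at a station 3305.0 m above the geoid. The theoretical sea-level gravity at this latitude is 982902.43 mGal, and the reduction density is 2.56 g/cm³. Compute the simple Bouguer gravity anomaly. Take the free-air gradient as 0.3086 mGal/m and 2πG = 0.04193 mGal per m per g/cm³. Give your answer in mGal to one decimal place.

Free-air correction = 0.3086 × 3305.0 = 1019.92 mGal
Free-air anomaly = 982409.57 − 982902.43 + (1019.92) = 527.06 mGal
Bouguer slab correction = 0.04193 × 2.56 × 3305.0 = 354.76 mGal
Simple Bouguer anomaly = 527.06 − (354.76) = 172.30 mGal

172.3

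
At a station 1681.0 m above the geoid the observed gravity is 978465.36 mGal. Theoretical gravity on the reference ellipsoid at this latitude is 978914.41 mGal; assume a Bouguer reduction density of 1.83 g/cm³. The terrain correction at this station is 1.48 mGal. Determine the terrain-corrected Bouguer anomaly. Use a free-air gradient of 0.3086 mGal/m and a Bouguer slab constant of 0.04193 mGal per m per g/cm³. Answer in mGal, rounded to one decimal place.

Free-air correction = 0.3086 × 1681.0 = 518.76 mGal
Free-air anomaly = 978465.36 − 978914.41 + (518.76) = 69.71 mGal
Bouguer slab correction = 0.04193 × 1.83 × 1681.0 = 128.99 mGal
Simple Bouguer anomaly = 69.71 − (128.99) = -59.28 mGal
Complete Bouguer anomaly = -59.28 + 1.48 = -57.80 mGal

-57.8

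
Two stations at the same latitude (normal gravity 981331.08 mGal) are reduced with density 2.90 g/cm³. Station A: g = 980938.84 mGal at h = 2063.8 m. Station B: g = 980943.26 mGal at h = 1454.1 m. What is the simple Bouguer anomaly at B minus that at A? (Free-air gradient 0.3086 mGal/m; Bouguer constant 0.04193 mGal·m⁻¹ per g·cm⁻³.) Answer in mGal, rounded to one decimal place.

Δg_SB(A) = 980938.84 − 981331.08 + 0.3086×2063.8 − 0.04193×2.90×2063.8 = -6.30 mGal
Δg_SB(B) = 980943.26 − 981331.08 + 0.3086×1454.1 − 0.04193×2.90×1454.1 = -115.90 mGal
Difference = -115.90 − (-6.30) = -109.60 mGal

-109.6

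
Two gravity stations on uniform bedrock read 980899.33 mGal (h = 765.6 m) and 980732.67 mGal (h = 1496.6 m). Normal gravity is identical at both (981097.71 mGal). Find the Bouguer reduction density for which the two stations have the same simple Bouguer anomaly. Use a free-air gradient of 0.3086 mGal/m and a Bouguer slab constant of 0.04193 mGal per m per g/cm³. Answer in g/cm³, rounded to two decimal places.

1.92

Δg_obs = 980732.67 − 980899.33 = -166.66 mGal over Δh = 1496.6 − 765.6 = 731.0 m
Equal Bouguer anomalies ⇒ Δg_obs + (0.3086 − 0.04193ρ)·Δh = 0
0.3086 − 0.04193ρ = −Δg_obs/Δh = 0.22799
ρ = (0.3086 − 0.22799) / 0.04193 = 1.92 g/cm³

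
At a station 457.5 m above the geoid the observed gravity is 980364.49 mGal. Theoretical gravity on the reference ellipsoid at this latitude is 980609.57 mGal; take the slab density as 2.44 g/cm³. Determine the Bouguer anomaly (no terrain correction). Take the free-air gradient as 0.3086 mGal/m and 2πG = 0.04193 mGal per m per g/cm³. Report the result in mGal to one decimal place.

-150.7

Free-air correction = 0.3086 × 457.5 = 141.18 mGal
Free-air anomaly = 980364.49 − 980609.57 + (141.18) = -103.90 mGal
Bouguer slab correction = 0.04193 × 2.44 × 457.5 = 46.81 mGal
Simple Bouguer anomaly = -103.90 − (46.81) = -150.71 mGal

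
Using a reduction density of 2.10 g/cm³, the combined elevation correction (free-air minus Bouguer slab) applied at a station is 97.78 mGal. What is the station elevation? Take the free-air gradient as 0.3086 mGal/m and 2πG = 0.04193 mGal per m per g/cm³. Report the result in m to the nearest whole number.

Combined gradient = 0.3086 − 0.04193 × 2.10 = 0.2205470 mGal/m
h = 97.78 / 0.2205470 = 443.35 m

443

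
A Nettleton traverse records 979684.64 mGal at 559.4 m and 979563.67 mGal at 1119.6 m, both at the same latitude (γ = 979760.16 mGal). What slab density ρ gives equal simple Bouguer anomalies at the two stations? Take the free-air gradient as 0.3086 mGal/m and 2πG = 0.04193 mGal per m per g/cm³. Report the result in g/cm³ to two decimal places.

2.21

Δg_obs = 979563.67 − 979684.64 = -120.97 mGal over Δh = 1119.6 − 559.4 = 560.2 m
Equal Bouguer anomalies ⇒ Δg_obs + (0.3086 − 0.04193ρ)·Δh = 0
0.3086 − 0.04193ρ = −Δg_obs/Δh = 0.21594
ρ = (0.3086 − 0.21594) / 0.04193 = 2.21 g/cm³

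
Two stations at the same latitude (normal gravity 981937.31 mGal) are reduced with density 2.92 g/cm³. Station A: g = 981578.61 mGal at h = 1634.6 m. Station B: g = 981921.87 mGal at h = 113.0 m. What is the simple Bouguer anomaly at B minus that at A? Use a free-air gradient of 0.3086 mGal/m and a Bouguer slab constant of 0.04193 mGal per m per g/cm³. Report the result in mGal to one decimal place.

60.0

Δg_SB(A) = 981578.61 − 981937.31 + 0.3086×1634.6 − 0.04193×2.92×1634.6 = -54.40 mGal
Δg_SB(B) = 981921.87 − 981937.31 + 0.3086×113.0 − 0.04193×2.92×113.0 = 5.60 mGal
Difference = 5.60 − (-54.40) = 60.00 mGal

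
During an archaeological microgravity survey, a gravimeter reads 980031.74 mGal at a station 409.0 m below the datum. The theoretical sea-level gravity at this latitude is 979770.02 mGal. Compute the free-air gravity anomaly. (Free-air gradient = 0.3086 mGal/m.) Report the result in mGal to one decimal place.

Free-air correction = 0.3086 × -409.0 = -126.22 mGal
Free-air anomaly = 980031.74 − 979770.02 + (-126.22) = 135.50 mGal

135.5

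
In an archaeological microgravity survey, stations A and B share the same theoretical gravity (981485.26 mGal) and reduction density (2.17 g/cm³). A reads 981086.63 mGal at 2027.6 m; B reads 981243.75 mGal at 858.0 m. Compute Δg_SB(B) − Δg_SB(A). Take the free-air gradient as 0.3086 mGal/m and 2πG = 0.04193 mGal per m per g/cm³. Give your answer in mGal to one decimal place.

-97.4

Δg_SB(A) = 981086.63 − 981485.26 + 0.3086×2027.6 − 0.04193×2.17×2027.6 = 42.60 mGal
Δg_SB(B) = 981243.75 − 981485.26 + 0.3086×858.0 − 0.04193×2.17×858.0 = -54.80 mGal
Difference = -54.80 − (42.60) = -97.40 mGal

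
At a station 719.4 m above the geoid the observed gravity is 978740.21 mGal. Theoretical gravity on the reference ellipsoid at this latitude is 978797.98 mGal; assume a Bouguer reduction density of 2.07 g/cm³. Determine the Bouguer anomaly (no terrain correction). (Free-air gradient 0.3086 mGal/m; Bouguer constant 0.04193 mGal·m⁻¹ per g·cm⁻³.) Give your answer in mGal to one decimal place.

Free-air correction = 0.3086 × 719.4 = 222.01 mGal
Free-air anomaly = 978740.21 − 978797.98 + (222.01) = 164.24 mGal
Bouguer slab correction = 0.04193 × 2.07 × 719.4 = 62.44 mGal
Simple Bouguer anomaly = 164.24 − (62.44) = 101.80 mGal

101.8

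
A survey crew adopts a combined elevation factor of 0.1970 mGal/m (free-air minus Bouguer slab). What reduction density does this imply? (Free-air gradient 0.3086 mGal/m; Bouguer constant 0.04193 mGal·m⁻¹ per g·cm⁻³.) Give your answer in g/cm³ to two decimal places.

2.66

0.1970 = 0.3086 − 0.04193 × ρ
ρ = (0.3086 − 0.1970) / 0.04193 = 2.66 g/cm³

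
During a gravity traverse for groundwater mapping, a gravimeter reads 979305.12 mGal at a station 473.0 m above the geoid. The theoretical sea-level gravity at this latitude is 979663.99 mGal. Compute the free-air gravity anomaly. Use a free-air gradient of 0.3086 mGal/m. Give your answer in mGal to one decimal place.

-212.9

Free-air correction = 0.3086 × 473.0 = 145.97 mGal
Free-air anomaly = 979305.12 − 979663.99 + (145.97) = -212.90 mGal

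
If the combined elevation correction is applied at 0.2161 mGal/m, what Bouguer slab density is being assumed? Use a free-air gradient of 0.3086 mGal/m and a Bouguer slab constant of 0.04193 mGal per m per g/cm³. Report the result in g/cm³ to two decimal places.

0.2161 = 0.3086 − 0.04193 × ρ
ρ = (0.3086 − 0.2161) / 0.04193 = 2.21 g/cm³

2.21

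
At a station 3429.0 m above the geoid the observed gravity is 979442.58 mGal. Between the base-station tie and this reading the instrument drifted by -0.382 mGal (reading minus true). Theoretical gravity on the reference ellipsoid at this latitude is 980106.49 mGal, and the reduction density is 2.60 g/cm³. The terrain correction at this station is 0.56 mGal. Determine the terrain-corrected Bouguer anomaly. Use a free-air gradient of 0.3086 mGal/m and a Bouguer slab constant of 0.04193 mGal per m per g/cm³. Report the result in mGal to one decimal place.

21.4

Drift-corrected reading = 979442.58 − (-0.382) = 979442.962 mGal
Free-air correction = 0.3086 × 3429.0 = 1058.19 mGal
Free-air anomaly = 979442.962 − 980106.49 + (1058.19) = 394.662 mGal
Bouguer slab correction = 0.04193 × 2.60 × 3429.0 = 373.82 mGal
Simple Bouguer anomaly = 394.662 − (373.82) = 20.842 mGal
Complete Bouguer anomaly = 20.842 + 0.56 = 21.402 mGal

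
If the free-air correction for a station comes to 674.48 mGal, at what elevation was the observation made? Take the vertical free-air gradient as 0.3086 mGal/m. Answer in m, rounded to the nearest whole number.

h = 674.48 / 0.3086 = 2185.61 m

2186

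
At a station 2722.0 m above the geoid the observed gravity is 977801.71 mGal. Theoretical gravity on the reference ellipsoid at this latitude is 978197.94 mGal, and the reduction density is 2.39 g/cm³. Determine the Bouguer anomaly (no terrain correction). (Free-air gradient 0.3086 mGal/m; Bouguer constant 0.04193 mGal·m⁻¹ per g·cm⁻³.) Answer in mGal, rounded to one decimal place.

Free-air correction = 0.3086 × 2722.0 = 840.01 mGal
Free-air anomaly = 977801.71 − 978197.94 + (840.01) = 443.78 mGal
Bouguer slab correction = 0.04193 × 2.39 × 2722.0 = 272.78 mGal
Simple Bouguer anomaly = 443.78 − (272.78) = 171.00 mGal

171.0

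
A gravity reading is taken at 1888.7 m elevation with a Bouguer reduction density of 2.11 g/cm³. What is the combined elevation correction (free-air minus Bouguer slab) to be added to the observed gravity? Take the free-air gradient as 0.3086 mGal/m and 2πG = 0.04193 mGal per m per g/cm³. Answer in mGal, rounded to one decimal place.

415.8

Combined gradient = 0.3086 − 0.04193 × 2.11 = 0.2201277 mGal/m
Combined elevation correction = 0.2201277 × 1888.7 = 415.8 mGal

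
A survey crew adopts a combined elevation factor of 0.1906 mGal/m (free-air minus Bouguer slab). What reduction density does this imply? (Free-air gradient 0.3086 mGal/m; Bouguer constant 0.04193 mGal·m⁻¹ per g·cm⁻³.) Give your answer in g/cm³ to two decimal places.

2.81

0.1906 = 0.3086 − 0.04193 × ρ
ρ = (0.3086 − 0.1906) / 0.04193 = 2.81 g/cm³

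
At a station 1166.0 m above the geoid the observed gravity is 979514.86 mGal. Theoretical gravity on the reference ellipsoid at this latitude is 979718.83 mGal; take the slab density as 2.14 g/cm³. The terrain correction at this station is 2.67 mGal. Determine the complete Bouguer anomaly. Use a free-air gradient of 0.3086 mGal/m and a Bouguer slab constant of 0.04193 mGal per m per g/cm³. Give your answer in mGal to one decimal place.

53.9

Free-air correction = 0.3086 × 1166.0 = 359.83 mGal
Free-air anomaly = 979514.86 − 979718.83 + (359.83) = 155.86 mGal
Bouguer slab correction = 0.04193 × 2.14 × 1166.0 = 104.63 mGal
Simple Bouguer anomaly = 155.86 − (104.63) = 51.23 mGal
Complete Bouguer anomaly = 51.23 + 2.67 = 53.90 mGal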